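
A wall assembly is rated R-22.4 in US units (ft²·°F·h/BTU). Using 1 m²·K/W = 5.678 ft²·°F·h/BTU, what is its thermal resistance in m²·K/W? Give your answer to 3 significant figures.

3.95 m²·K/W

R_SI = 22.4/5.678 = 3.945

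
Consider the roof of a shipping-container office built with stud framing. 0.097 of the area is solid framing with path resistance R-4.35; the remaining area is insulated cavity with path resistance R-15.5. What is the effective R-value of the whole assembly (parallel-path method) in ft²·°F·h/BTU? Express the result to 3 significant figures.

U_eff = 0.903/15.5 + 0.097/4.35 = 0.05826 + 0.0223 = 0.08056
R_eff = 1/U_eff = 12.41 ft²·°F·h/BTU

12.4 ft²·°F·h/BTU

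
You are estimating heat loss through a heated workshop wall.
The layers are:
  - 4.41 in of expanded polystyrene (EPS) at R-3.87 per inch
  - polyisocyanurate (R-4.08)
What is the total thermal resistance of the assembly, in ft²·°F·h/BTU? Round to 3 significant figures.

4.41 × 3.87 = 17.07
R_total = 17.07 + 4.08 = 21.15 ft²·°F·h/BTU

21.1 ft²·°F·h/BTU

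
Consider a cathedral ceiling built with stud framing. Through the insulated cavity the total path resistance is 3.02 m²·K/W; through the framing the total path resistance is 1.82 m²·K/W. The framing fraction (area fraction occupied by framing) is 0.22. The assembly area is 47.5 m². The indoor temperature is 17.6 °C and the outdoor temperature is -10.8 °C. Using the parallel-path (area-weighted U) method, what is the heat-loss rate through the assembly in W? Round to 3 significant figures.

511 W

U_eff = 0.78/3.02 + 0.22/1.82 = 0.2583 + 0.1209 = 0.3792
R_eff = 1/U_eff = 2.637 m²·K/W
Q = 47.5 × (17.6 − (-10.8)) / 2.637 = 511.5 W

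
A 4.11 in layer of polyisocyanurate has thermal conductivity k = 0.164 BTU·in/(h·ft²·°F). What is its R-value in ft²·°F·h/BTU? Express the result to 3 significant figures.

R = L/k = 4.11/0.164 = 25.06 ft²·°F·h/BTU

25.1 ft²·°F·h/BTU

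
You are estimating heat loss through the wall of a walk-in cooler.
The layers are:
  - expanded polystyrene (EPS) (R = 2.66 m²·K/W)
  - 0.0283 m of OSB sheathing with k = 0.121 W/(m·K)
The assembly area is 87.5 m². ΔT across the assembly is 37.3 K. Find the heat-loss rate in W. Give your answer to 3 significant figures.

1130 W

0.0283/0.121 = 0.2339
R_total = 2.66 + 0.2339 = 2.894 m²·K/W
Q = A·ΔT/R = 87.5 × 37.3 / 2.894 = 1128 W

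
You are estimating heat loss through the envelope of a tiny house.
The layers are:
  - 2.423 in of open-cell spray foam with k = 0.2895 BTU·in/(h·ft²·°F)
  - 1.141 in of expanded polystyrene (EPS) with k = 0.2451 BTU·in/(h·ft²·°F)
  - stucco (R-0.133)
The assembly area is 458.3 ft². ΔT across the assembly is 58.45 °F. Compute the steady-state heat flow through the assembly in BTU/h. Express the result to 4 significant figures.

2036 BTU/h

2.423/0.2895 = 8.3696
1.141/0.2451 = 4.6552
R_total = 8.3696 + 4.6552 + 0.133 = 13.158 ft²·°F·h/BTU
Q = A·ΔT/R = 458.3 × 58.45 / 13.158 = 2035.9 BTU/h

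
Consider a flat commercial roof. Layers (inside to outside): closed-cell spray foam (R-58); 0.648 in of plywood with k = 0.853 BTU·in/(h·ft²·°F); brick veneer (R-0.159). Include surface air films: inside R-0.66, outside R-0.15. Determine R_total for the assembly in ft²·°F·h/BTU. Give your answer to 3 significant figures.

0.648/0.853 = 0.7597
R_total = 0.66 + 58 + 0.7597 + 0.159 + 0.15 = 59.73 ft²·°F·h/BTU

59.7 ft²·°F·h/BTU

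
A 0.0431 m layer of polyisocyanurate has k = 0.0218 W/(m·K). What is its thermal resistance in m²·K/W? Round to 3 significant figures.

R = L/k = 0.0431/0.0218 = 1.977 m²·K/W

1.98 m²·K/W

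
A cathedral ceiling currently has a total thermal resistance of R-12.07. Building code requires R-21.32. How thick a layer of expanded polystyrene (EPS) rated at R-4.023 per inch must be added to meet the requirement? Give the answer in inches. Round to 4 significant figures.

2.299 in

ΔR = 21.32 − 12.07 = 9.25 ft²·°F·h/BTU
L = ΔR / (R/in) = 9.25/4.023 = 2.2993 in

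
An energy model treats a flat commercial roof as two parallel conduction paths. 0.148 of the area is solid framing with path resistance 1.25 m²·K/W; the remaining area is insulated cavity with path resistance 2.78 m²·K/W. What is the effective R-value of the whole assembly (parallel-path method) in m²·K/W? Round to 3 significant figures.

U_eff = 0.852/2.78 + 0.148/1.25 = 0.3065 + 0.1184 = 0.4249
R_eff = 1/U_eff = 2.354 m²·K/W

2.35 m²·K/W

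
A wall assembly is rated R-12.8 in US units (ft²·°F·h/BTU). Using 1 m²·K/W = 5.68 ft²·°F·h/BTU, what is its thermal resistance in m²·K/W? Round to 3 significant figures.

R_SI = 12.8/5.68 = 2.254

2.25 m²·K/W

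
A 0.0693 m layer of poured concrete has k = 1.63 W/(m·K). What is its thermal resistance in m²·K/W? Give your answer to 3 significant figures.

R = L/k = 0.0693/1.63 = 0.04252 m²·K/W

0.0425 m²·K/W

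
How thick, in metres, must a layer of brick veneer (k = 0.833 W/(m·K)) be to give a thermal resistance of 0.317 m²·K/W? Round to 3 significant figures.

L = R·k = 0.317 × 0.833 = 0.2641 m

0.264 m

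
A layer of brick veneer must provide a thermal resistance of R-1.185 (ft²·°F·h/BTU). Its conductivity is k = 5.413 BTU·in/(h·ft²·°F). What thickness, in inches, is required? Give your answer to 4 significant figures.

6.414 in

L = R × k = 1.185 × 5.413 = 6.4144 in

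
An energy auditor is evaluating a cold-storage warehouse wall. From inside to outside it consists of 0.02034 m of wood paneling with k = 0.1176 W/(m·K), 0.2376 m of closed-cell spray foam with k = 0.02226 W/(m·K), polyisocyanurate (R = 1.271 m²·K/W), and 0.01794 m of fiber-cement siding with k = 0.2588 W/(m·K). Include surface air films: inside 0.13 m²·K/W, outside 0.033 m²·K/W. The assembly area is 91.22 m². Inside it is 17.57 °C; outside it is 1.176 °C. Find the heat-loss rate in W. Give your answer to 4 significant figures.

0.02034/0.1176 = 0.17296
0.2376/0.02226 = 10.674
0.01794/0.2588 = 0.06932
R_total = 0.13 + 0.17296 + 10.674 + 1.271 + 0.06932 + 0.033 = 12.35 m²·K/W
Q = A·ΔT/R = 91.22 × (17.57 − 1.176) / 12.35 = 121.09 W

121.1 W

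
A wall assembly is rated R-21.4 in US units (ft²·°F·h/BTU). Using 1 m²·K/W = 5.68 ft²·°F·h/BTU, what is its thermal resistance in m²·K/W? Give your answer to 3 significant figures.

R_SI = 21.4/5.68 = 3.768

3.77 m²·K/W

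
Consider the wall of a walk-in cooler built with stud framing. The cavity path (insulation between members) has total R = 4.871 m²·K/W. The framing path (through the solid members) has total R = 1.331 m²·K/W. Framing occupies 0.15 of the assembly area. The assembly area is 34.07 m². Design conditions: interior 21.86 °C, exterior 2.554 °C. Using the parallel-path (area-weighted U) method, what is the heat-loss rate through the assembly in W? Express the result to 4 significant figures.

188.9 W

U_eff = 0.85/4.871 + 0.15/1.331 = 0.1745 + 0.1127 = 0.2872
R_eff = 1/U_eff = 3.4819 m²·K/W
Q = 34.07 × (21.86 − 2.554) / 3.4819 = 188.91 W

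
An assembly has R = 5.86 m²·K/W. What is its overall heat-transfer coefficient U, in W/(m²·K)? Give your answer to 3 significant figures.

U = 1/R = 1/5.86 = 0.1706

0.171 W/(m²·K)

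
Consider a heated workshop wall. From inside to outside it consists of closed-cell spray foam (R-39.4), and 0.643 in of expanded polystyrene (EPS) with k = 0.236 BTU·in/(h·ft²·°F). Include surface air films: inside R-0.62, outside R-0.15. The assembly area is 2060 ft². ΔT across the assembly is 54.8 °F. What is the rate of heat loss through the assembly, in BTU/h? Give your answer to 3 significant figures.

2630 BTU/h

0.643/0.236 = 2.725
R_total = 0.62 + 39.4 + 2.725 + 0.15 = 42.89 ft²·°F·h/BTU
Q = A·ΔT/R = 2060 × 54.8 / 42.89 = 2632 BTU/h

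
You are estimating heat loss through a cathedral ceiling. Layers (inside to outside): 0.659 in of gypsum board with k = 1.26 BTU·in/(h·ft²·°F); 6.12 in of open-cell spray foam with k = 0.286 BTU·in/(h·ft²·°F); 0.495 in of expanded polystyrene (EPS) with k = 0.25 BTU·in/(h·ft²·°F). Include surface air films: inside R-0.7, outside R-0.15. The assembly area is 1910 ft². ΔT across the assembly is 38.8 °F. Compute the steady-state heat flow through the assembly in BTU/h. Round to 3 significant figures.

0.659/1.26 = 0.523
6.12/0.286 = 21.4
0.495/0.25 = 1.98
R_total = 0.7 + 0.523 + 21.4 + 1.98 + 0.15 = 24.75 ft²·°F·h/BTU
Q = A·ΔT/R = 1910 × 38.8 / 24.75 = 2994 BTU/h

2990 BTU/h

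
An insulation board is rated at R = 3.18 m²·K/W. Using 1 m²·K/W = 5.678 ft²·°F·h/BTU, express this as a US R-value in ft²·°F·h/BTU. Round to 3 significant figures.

18.1 ft²·°F·h/BTU

R_US = 3.18 × 5.678 = 18.06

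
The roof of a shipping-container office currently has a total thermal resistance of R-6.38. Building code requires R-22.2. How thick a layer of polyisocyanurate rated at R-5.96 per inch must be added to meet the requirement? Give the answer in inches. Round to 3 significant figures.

2.65 in

ΔR = 22.2 − 6.38 = 15.82 ft²·°F·h/BTU
L = ΔR / (R/in) = 15.82/5.96 = 2.654 in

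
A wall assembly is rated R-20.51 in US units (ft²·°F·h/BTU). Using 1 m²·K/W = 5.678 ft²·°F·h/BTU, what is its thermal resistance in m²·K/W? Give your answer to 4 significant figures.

R_SI = 20.51/5.678 = 3.6122

3.612 m²·K/W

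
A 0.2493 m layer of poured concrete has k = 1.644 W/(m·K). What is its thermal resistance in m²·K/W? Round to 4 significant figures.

0.1516 m²·K/W

R = L/k = 0.2493/1.644 = 0.15164 m²·K/W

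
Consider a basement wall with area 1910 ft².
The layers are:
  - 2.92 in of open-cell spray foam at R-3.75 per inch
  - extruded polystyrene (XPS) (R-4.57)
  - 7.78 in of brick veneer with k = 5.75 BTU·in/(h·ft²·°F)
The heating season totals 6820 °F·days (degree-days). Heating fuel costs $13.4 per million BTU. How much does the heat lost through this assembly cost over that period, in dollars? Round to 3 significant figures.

248 dollars

2.92 × 3.75 = 10.95
7.78/5.75 = 1.353
R_total = 10.95 + 4.57 + 1.353 = 16.87 ft²·°F·h/BTU
E = A × HDD × 24 / R = 1910 × 6820 × 24 / 16.87 = 18530000 BTU
Cost = 18530000/10⁶ × 13.4 = $248.3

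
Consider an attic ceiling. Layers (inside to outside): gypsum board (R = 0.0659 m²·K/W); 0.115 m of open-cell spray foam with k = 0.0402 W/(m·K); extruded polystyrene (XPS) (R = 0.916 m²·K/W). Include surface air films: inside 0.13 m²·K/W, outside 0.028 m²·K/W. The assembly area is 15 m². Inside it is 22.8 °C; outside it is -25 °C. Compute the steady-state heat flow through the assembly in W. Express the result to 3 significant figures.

0.115/0.0402 = 2.861
R_total = 0.13 + 0.0659 + 2.861 + 0.916 + 0.028 = 4.001 m²·K/W
Q = A·ΔT/R = 15 × (22.8 − (-25)) / 4.001 = 179.2 W

179 W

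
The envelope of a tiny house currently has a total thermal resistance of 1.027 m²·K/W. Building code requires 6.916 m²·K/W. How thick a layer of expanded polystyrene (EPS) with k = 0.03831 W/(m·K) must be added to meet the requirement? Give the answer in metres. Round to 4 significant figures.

0.2256 m

ΔR = 6.916 − 1.027 = 5.889 m²·K/W
L = ΔR × k = 5.889 × 0.03831 = 0.22561 m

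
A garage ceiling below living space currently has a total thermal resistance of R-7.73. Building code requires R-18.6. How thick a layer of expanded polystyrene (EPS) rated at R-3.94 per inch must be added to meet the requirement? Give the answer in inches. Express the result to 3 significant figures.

ΔR = 18.6 − 7.73 = 10.87 ft²·°F·h/BTU
L = ΔR / (R/in) = 10.87/3.94 = 2.759 in

2.76 in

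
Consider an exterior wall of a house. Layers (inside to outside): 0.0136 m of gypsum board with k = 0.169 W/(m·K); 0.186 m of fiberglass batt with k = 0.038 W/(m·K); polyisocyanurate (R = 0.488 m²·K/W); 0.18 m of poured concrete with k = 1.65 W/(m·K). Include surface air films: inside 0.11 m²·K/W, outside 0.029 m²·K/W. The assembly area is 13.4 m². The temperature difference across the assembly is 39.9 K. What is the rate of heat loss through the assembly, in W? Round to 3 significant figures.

0.0136/0.169 = 0.08047
0.186/0.038 = 4.895
0.18/1.65 = 0.1091
R_total = 0.11 + 0.08047 + 4.895 + 0.488 + 0.1091 + 0.029 = 5.711 m²·K/W
Q = A·ΔT/R = 13.4 × 39.9 / 5.711 = 93.61 W

93.6 W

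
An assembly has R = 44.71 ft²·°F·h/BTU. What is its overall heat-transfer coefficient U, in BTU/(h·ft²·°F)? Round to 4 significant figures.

U = 1/R = 1/44.71 = 0.022366

0.02237 BTU/(h·ft²·°F)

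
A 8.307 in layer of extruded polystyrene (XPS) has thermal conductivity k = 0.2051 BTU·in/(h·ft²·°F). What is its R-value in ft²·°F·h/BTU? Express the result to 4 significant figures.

R = L/k = 8.307/0.2051 = 40.502 ft²·°F·h/BTU

40.50 ft²·°F·h/BTU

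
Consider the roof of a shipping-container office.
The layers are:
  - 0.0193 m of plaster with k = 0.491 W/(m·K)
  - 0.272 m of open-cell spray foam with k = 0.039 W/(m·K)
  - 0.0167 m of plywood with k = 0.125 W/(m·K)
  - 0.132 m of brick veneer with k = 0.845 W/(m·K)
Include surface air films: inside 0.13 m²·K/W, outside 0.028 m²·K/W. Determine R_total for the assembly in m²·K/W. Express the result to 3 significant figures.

0.0193/0.491 = 0.03931
0.272/0.039 = 6.974
0.0167/0.125 = 0.1336
0.132/0.845 = 0.1562
R_total = 0.13 + 0.03931 + 6.974 + 0.1336 + 0.1562 + 0.028 = 7.461 m²·K/W

7.46 m²·K/W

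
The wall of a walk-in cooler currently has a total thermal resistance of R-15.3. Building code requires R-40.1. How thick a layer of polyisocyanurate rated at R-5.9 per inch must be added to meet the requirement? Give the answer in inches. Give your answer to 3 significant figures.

4.20 in

ΔR = 40.1 − 15.3 = 24.8 ft²·°F·h/BTU
L = ΔR / (R/in) = 24.8/5.9 = 4.203 in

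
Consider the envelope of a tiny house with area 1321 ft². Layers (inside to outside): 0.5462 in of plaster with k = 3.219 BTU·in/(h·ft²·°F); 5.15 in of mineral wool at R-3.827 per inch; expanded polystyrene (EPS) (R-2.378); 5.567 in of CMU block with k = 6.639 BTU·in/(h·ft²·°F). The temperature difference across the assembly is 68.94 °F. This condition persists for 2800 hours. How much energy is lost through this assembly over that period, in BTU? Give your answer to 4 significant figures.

0.5462/3.219 = 0.16968
5.15 × 3.827 = 19.709
5.567/6.639 = 0.83853
R_total = 0.16968 + 19.709 + 2.378 + 0.83853 = 23.095 ft²·°F·h/BTU
Q = 1321 × 68.94 / 23.095 = 3943.2 BTU/h
E = 3943.2 × 2800 = 11041000 BTU

11040000 BTU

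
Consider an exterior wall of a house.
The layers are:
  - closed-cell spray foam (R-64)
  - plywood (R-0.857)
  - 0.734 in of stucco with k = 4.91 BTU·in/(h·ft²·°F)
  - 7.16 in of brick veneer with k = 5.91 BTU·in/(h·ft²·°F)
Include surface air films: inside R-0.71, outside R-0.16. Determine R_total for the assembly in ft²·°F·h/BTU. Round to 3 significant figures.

0.734/4.91 = 0.1495
7.16/5.91 = 1.212
R_total = 0.71 + 64 + 0.857 + 0.1495 + 1.212 + 0.16 = 67.09 ft²·°F·h/BTU

67.1 ft²·°F·h/BTU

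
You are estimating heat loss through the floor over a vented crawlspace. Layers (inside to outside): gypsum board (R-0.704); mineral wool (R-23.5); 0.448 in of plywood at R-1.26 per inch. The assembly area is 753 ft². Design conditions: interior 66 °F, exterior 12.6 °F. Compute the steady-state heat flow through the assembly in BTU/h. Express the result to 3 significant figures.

1620 BTU/h

0.448 × 1.26 = 0.5645
R_total = 0.704 + 23.5 + 0.5645 = 24.77 ft²·°F·h/BTU
Q = A·ΔT/R = 753 × (66 − 12.6) / 24.77 = 1623 BTU/h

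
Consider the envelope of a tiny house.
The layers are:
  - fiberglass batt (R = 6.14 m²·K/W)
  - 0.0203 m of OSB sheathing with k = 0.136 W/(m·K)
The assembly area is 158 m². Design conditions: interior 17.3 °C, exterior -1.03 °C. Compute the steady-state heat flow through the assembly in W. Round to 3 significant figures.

460 W

0.0203/0.136 = 0.1493
R_total = 6.14 + 0.1493 = 6.289 m²·K/W
Q = A·ΔT/R = 158 × (17.3 − (-1.03)) / 6.289 = 460.5 W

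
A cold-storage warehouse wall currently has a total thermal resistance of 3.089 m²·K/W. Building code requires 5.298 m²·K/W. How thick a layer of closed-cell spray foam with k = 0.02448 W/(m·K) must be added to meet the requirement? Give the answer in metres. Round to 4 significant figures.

0.05408 m

ΔR = 5.298 − 3.089 = 2.209 m²·K/W
L = ΔR × k = 2.209 × 0.02448 = 0.054076 m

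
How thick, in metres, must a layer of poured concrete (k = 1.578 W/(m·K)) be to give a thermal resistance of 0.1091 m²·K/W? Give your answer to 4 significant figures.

L = R·k = 0.1091 × 1.578 = 0.17216 m

0.1722 m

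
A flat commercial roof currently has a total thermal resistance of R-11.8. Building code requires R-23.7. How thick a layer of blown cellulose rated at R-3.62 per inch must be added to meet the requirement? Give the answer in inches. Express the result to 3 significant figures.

3.29 in

ΔR = 23.7 − 11.8 = 11.9 ft²·°F·h/BTU
L = ΔR / (R/in) = 11.9/3.62 = 3.287 in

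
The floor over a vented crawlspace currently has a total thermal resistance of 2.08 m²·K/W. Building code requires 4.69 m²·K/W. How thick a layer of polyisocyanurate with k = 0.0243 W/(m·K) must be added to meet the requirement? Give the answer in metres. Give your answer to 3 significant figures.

ΔR = 4.69 − 2.08 = 2.61 m²·K/W
L = ΔR × k = 2.61 × 0.0243 = 0.06342 m

0.0634 m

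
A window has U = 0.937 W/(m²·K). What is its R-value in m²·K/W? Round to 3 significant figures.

R = 1/U = 1/0.937 = 1.067

1.07 m²·K/W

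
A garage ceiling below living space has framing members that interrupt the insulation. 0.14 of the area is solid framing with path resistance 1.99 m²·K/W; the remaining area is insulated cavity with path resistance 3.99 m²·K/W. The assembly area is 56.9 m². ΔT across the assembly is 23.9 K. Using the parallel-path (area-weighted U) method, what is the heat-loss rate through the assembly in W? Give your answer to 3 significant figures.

U_eff = 0.86/3.99 + 0.14/1.99 = 0.2155 + 0.07035 = 0.2859
R_eff = 1/U_eff = 3.498 m²·K/W
Q = 56.9 × 23.9 / 3.498 = 388.8 W

389 W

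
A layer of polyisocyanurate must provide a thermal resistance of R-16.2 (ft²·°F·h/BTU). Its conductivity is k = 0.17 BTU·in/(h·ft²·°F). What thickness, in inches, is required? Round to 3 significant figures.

2.75 in

L = R × k = 16.2 × 0.17 = 2.754 in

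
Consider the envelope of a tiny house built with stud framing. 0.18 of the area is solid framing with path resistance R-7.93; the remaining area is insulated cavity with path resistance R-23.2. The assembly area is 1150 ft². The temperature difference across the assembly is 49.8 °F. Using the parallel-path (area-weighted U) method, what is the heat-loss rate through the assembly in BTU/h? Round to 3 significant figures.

U_eff = 0.82/23.2 + 0.18/7.93 = 0.03534 + 0.0227 = 0.05804
R_eff = 1/U_eff = 17.23 ft²·°F·h/BTU
Q = 1150 × 49.8 / 17.23 = 3324 BTU/h

3320 BTU/h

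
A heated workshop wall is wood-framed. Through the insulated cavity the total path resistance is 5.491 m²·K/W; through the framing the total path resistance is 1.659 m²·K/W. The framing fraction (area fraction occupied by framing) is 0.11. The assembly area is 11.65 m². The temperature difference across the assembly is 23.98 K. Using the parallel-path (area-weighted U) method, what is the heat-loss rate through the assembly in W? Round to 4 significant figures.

63.80 W

U_eff = 0.89/5.491 + 0.11/1.659 = 0.16208 + 0.066305 = 0.22839
R_eff = 1/U_eff = 4.3785 m²·K/W
Q = 11.65 × 23.98 / 4.3785 = 63.804 W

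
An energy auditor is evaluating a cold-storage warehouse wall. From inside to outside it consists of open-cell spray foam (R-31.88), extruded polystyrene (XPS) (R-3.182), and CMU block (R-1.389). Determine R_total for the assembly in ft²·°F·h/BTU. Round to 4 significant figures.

R_total = 31.88 + 3.182 + 1.389 = 36.451 ft²·°F·h/BTU

36.45 ft²·°F·h/BTU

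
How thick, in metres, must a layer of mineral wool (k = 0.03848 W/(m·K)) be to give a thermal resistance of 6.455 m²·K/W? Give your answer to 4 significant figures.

0.2484 m

L = R·k = 6.455 × 0.03848 = 0.24839 m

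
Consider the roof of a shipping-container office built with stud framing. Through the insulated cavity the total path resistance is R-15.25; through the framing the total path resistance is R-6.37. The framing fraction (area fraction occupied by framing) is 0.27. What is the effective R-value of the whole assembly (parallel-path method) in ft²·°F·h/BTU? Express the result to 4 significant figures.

11.08 ft²·°F·h/BTU

U_eff = 0.73/15.25 + 0.27/6.37 = 0.047869 + 0.042386 = 0.090255
R_eff = 1/U_eff = 11.08 ft²·°F·h/BTU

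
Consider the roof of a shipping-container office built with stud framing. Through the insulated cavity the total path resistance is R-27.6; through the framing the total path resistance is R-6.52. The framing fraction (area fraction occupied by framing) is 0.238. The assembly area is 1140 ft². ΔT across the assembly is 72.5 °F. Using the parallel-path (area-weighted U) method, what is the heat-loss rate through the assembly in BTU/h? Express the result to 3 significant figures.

U_eff = 0.762/27.6 + 0.238/6.52 = 0.02761 + 0.0365 = 0.06411
R_eff = 1/U_eff = 15.6 ft²·°F·h/BTU
Q = 1140 × 72.5 / 15.6 = 5299 BTU/h

5300 BTU/h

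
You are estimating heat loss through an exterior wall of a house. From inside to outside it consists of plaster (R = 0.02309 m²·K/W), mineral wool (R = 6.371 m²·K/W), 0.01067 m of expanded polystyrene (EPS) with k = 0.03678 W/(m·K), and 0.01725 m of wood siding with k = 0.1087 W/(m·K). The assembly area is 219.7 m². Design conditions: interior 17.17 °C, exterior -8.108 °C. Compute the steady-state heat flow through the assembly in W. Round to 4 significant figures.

811.6 W

0.01067/0.03678 = 0.2901
0.01725/0.1087 = 0.15869
R_total = 0.02309 + 6.371 + 0.2901 + 0.15869 = 6.8429 m²·K/W
Q = A·ΔT/R = 219.7 × (17.17 − (-8.108)) / 6.8429 = 811.58 W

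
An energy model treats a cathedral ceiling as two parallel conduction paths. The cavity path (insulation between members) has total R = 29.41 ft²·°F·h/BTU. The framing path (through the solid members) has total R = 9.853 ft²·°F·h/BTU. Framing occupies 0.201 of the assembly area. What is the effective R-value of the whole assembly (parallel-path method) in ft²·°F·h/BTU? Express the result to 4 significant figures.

21.02 ft²·°F·h/BTU

U_eff = 0.799/29.41 + 0.201/9.853 = 0.027168 + 0.0204 = 0.047568
R_eff = 1/U_eff = 21.023 ft²·°F·h/BTU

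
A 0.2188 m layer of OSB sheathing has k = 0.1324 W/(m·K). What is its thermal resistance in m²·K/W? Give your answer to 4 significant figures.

1.653 m²·K/W

R = L/k = 0.2188/0.1324 = 1.6526 m²·K/W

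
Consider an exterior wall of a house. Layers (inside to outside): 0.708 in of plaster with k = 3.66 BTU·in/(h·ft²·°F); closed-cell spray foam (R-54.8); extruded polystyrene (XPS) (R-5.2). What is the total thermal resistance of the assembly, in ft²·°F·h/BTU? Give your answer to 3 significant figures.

60.2 ft²·°F·h/BTU

0.708/3.66 = 0.1934
R_total = 0.1934 + 54.8 + 5.2 = 60.19 ft²·°F·h/BTU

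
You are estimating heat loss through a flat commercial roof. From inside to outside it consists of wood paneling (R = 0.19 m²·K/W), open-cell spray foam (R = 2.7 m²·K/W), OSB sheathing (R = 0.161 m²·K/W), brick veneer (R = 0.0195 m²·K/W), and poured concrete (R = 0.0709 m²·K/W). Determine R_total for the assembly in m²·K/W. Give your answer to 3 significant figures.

3.14 m²·K/W

R_total = 0.19 + 2.7 + 0.161 + 0.0195 + 0.0709 = 3.141 m²·K/W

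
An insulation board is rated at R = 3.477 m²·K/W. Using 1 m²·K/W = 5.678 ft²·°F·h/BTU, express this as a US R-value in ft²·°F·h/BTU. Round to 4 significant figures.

R_US = 3.477 × 5.678 = 19.742

19.74 ft²·°F·h/BTU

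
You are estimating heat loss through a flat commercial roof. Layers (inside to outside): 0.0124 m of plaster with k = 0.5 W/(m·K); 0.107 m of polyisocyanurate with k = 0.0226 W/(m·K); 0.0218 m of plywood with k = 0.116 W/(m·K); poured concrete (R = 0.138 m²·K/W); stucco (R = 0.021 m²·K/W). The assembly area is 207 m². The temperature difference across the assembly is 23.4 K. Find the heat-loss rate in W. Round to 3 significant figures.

0.0124/0.5 = 0.0248
0.107/0.0226 = 4.735
0.0218/0.116 = 0.1879
R_total = 0.0248 + 4.735 + 0.1879 + 0.138 + 0.021 = 5.106 m²·K/W
Q = A·ΔT/R = 207 × 23.4 / 5.106 = 948.6 W

949 W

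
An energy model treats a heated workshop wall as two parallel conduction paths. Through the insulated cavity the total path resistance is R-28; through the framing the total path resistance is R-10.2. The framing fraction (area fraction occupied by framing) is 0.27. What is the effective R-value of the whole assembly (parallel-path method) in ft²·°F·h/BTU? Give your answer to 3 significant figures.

19.0 ft²·°F·h/BTU

U_eff = 0.73/28 + 0.27/10.2 = 0.02607 + 0.02647 = 0.05254
R_eff = 1/U_eff = 19.03 ft²·°F·h/BTU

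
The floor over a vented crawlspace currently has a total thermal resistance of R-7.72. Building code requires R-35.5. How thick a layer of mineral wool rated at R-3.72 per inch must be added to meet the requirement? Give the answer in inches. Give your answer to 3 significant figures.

ΔR = 35.5 − 7.72 = 27.78 ft²·°F·h/BTU
L = ΔR / (R/in) = 27.78/3.72 = 7.468 in

7.47 in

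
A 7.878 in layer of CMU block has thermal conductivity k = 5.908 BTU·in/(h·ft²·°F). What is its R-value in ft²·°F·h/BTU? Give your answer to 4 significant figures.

1.333 ft²·°F·h/BTU

R = L/k = 7.878/5.908 = 1.3334 ft²·°F·h/BTU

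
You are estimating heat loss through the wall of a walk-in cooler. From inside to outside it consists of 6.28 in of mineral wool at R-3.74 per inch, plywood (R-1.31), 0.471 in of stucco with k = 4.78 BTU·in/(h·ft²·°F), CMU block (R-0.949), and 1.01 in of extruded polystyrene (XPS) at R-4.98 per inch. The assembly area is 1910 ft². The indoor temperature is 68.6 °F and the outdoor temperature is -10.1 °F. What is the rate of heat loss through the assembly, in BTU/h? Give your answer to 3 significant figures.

6.28 × 3.74 = 23.49
0.471/4.78 = 0.09854
1.01 × 4.98 = 5.03
R_total = 23.49 + 1.31 + 0.09854 + 0.949 + 5.03 = 30.87 ft²·°F·h/BTU
Q = A·ΔT/R = 1910 × (68.6 − (-10.1)) / 30.87 = 4869 BTU/h

4870 BTU/h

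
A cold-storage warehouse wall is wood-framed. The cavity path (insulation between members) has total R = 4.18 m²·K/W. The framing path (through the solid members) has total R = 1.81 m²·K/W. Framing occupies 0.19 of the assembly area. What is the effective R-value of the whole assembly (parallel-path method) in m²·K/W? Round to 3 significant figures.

U_eff = 0.81/4.18 + 0.19/1.81 = 0.1938 + 0.105 = 0.2988
R_eff = 1/U_eff = 3.347 m²·K/W

3.35 m²·K/W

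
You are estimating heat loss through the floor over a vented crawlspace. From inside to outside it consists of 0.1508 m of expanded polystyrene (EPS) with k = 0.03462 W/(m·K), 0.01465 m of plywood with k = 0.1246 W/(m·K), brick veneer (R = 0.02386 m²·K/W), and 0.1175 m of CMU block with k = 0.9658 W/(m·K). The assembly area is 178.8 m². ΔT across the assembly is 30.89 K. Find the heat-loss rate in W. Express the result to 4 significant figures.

0.1508/0.03462 = 4.3559
0.01465/0.1246 = 0.11758
0.1175/0.9658 = 0.12166
R_total = 4.3559 + 0.11758 + 0.02386 + 0.12166 = 4.619 m²·K/W
Q = A·ΔT/R = 178.8 × 30.89 / 4.619 = 1195.8 W

1196 W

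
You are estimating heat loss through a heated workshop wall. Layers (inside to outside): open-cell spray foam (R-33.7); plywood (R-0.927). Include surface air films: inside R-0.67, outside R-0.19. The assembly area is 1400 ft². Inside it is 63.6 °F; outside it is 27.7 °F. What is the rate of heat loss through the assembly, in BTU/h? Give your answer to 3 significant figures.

1420 BTU/h

R_total = 0.67 + 33.7 + 0.927 + 0.19 = 35.49 ft²·°F·h/BTU
Q = A·ΔT/R = 1400 × (63.6 − 27.7) / 35.49 = 1416 BTU/h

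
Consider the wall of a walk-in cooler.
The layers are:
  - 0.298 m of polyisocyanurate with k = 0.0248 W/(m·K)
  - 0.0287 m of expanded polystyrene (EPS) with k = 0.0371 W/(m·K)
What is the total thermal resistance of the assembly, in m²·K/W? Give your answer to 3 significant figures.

0.298/0.0248 = 12.02
0.0287/0.0371 = 0.7736
R_total = 12.02 + 0.7736 = 12.79 m²·K/W

12.8 m²·K/W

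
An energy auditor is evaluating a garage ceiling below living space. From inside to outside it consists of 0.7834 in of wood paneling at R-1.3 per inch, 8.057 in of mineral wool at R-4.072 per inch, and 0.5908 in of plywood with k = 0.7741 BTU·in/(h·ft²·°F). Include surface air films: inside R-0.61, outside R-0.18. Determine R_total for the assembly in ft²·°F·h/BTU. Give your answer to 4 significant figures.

35.38 ft²·°F·h/BTU

0.7834 × 1.3 = 1.0184
8.057 × 4.072 = 32.808
0.5908/0.7741 = 0.76321
R_total = 0.61 + 1.0184 + 32.808 + 0.76321 + 0.18 = 35.38 ft²·°F·h/BTU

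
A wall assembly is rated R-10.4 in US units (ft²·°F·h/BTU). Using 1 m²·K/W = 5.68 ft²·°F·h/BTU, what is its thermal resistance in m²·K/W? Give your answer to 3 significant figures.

R_SI = 10.4/5.68 = 1.831

1.83 m²·K/W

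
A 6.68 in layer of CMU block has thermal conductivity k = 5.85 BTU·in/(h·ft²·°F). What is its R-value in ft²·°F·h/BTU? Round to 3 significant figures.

R = L/k = 6.68/5.85 = 1.142 ft²·°F·h/BTU

1.14 ft²·°F·h/BTU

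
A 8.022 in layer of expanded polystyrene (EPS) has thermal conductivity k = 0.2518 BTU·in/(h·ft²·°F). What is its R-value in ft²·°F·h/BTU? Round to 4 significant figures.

31.86 ft²·°F·h/BTU

R = L/k = 8.022/0.2518 = 31.859 ft²·°F·h/BTU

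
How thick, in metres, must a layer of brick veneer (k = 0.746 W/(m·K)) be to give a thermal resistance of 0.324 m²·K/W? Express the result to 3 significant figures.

L = R·k = 0.324 × 0.746 = 0.2417 m

0.242 m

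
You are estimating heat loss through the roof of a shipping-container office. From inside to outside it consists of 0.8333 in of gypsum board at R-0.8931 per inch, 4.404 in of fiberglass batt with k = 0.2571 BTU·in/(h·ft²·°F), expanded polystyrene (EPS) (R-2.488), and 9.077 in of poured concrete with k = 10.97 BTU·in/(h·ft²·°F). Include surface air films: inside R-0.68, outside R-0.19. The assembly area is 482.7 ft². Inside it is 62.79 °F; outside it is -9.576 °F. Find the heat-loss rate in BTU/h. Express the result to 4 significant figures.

0.8333 × 0.8931 = 0.74422
4.404/0.2571 = 17.13
9.077/10.97 = 0.82744
R_total = 0.68 + 0.74422 + 17.13 + 2.488 + 0.82744 + 0.19 = 22.059 ft²·°F·h/BTU
Q = A·ΔT/R = 482.7 × (62.79 − (-9.576)) / 22.059 = 1583.5 BTU/h

1584 BTU/h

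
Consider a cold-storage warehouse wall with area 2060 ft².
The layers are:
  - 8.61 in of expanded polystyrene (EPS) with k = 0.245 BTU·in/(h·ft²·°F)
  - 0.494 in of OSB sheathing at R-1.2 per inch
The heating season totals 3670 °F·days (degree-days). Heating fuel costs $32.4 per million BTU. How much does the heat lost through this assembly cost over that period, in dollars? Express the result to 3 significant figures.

165 dollars

8.61/0.245 = 35.14
0.494 × 1.2 = 0.5928
R_total = 35.14 + 0.5928 = 35.74 ft²·°F·h/BTU
E = A × HDD × 24 / R = 2060 × 3670 × 24 / 35.74 = 5077000 BTU
Cost = 5077000/10⁶ × 32.4 = $164.5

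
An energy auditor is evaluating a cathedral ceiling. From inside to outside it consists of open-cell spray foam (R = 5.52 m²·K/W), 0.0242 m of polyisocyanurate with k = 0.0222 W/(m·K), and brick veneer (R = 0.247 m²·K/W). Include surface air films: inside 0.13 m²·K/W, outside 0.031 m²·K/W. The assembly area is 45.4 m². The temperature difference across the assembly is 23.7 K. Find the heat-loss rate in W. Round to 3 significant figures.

153 W

0.0242/0.0222 = 1.09
R_total = 0.13 + 5.52 + 1.09 + 0.247 + 0.031 = 7.018 m²·K/W
Q = A·ΔT/R = 45.4 × 23.7 / 7.018 = 153.3 W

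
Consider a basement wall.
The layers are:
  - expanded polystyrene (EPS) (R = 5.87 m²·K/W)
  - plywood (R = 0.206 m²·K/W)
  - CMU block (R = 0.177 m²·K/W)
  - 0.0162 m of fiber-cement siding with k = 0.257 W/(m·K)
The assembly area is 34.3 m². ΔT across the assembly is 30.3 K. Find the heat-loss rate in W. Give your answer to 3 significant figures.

165 W

0.0162/0.257 = 0.06304
R_total = 5.87 + 0.206 + 0.177 + 0.06304 = 6.316 m²·K/W
Q = A·ΔT/R = 34.3 × 30.3 / 6.316 = 164.5 W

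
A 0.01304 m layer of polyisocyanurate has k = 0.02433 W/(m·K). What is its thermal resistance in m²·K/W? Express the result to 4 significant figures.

R = L/k = 0.01304/0.02433 = 0.53596 m²·K/W

0.5360 m²·K/W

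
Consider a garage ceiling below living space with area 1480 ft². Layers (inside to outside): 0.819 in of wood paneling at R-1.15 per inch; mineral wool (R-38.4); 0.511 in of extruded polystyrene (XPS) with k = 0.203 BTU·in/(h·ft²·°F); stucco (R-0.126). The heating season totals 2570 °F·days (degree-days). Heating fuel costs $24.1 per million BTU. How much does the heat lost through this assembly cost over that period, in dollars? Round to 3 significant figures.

52.4 dollars

0.819 × 1.15 = 0.9418
0.511/0.203 = 2.517
R_total = 0.9418 + 38.4 + 2.517 + 0.126 = 41.99 ft²·°F·h/BTU
E = A × HDD × 24 / R = 1480 × 2570 × 24 / 41.99 = 2174000 BTU
Cost = 2174000/10⁶ × 24.1 = $52.4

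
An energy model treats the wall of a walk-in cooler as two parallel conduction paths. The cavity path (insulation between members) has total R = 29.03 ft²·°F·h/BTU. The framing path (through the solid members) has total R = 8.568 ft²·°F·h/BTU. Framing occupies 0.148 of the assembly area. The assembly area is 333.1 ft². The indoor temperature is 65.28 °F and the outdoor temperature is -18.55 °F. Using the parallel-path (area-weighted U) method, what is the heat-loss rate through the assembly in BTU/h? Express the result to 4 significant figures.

U_eff = 0.852/29.03 + 0.148/8.568 = 0.029349 + 0.017274 = 0.046623
R_eff = 1/U_eff = 21.449 ft²·°F·h/BTU
Q = 333.1 × (65.28 − (-18.55)) / 21.449 = 1301.9 BTU/h

1302 BTU/h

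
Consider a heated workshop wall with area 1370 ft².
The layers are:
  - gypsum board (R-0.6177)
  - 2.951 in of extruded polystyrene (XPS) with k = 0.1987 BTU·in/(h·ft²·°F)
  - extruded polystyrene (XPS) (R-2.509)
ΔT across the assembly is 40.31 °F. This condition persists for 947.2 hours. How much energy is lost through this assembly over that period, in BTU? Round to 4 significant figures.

2910000 BTU

2.951/0.1987 = 14.852
R_total = 0.6177 + 14.852 + 2.509 = 17.978 ft²·°F·h/BTU
Q = 1370 × 40.31 / 17.978 = 3071.8 BTU/h
E = 3071.8 × 947.2 = 2909600 BTU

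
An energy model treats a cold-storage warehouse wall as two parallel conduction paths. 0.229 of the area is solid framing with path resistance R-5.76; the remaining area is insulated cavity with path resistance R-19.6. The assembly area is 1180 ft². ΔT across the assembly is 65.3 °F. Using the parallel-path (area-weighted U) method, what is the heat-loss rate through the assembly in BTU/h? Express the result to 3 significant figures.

U_eff = 0.771/19.6 + 0.229/5.76 = 0.03934 + 0.03976 = 0.07909
R_eff = 1/U_eff = 12.64 ft²·°F·h/BTU
Q = 1180 × 65.3 / 12.64 = 6094 BTU/h

6090 BTU/h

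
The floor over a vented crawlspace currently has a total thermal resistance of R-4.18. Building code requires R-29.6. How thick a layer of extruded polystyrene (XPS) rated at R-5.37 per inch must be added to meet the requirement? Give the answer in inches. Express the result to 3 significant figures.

ΔR = 29.6 − 4.18 = 25.42 ft²·°F·h/BTU
L = ΔR / (R/in) = 25.42/5.37 = 4.734 in

4.73 in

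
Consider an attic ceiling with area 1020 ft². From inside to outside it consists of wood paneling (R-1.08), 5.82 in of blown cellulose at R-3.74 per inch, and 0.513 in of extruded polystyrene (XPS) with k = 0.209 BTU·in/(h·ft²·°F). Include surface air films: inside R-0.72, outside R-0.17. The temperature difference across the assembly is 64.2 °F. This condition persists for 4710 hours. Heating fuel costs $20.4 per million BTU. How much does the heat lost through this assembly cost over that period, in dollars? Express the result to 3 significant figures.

5.82 × 3.74 = 21.77
0.513/0.209 = 2.455
R_total = 0.72 + 1.08 + 21.77 + 2.455 + 0.17 = 26.19 ft²·°F·h/BTU
Q = 1020 × 64.2 / 26.19 = 2500 BTU/h
E = 2500 × 4710 = 11780000 BTU
Cost = 11780000/10⁶ × 20.4 = $240.2

240 dollars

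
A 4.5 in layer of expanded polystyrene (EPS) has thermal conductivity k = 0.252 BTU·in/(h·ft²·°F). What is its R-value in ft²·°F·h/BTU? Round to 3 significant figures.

17.9 ft²·°F·h/BTU

R = L/k = 4.5/0.252 = 17.86 ft²·°F·h/BTU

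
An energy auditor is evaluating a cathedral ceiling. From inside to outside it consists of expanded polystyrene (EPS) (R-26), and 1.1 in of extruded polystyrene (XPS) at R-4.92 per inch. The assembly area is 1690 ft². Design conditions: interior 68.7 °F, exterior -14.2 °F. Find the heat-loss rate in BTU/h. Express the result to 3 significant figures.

4460 BTU/h

1.1 × 4.92 = 5.412
R_total = 26 + 5.412 = 31.41 ft²·°F·h/BTU
Q = A·ΔT/R = 1690 × (68.7 − (-14.2)) / 31.41 = 4460 BTU/h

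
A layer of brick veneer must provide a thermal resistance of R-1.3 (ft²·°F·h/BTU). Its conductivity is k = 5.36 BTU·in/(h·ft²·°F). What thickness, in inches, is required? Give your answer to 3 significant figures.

L = R × k = 1.3 × 5.36 = 6.968 in

6.97 in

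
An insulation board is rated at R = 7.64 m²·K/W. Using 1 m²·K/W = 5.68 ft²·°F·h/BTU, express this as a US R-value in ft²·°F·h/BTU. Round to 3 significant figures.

43.4 ft²·°F·h/BTU

R_US = 7.64 × 5.68 = 43.4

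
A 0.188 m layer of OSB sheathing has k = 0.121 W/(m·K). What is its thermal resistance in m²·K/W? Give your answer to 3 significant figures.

1.55 m²·K/W

R = L/k = 0.188/0.121 = 1.554 m²·K/W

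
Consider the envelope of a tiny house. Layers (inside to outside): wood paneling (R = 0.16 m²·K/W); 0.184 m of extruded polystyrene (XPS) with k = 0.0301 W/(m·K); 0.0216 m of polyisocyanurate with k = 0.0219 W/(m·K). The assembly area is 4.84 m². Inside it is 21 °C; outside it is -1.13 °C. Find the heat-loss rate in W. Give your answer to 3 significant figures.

0.184/0.0301 = 6.113
0.0216/0.0219 = 0.9863
R_total = 0.16 + 6.113 + 0.9863 = 7.259 m²·K/W
Q = A·ΔT/R = 4.84 × (21 − (-1.13)) / 7.259 = 14.75 W

14.8 W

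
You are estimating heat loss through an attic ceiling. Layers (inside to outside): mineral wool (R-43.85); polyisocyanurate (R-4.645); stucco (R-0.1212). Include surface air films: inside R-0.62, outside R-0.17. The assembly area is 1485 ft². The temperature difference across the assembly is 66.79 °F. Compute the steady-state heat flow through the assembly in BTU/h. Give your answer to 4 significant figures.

2008 BTU/h

R_total = 0.62 + 43.85 + 4.645 + 0.1212 + 0.17 = 49.406 ft²·°F·h/BTU
Q = A·ΔT/R = 1485 × 66.79 / 49.406 = 2007.5 BTU/h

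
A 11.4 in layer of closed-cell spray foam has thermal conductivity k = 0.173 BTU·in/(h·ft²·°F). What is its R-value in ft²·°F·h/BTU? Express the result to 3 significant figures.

65.9 ft²·°F·h/BTU

R = L/k = 11.4/0.173 = 65.9 ft²·°F·h/BTU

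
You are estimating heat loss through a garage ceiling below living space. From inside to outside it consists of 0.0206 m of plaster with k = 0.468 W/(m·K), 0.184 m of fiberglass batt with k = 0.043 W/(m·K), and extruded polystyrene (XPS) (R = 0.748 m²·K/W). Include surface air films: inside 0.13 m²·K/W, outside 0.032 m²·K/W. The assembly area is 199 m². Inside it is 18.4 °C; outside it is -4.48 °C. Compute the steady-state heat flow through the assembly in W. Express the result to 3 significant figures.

870 W

0.0206/0.468 = 0.04402
0.184/0.043 = 4.279
R_total = 0.13 + 0.04402 + 4.279 + 0.748 + 0.032 = 5.233 m²·K/W
Q = A·ΔT/R = 199 × (18.4 − (-4.48)) / 5.233 = 870.1 W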